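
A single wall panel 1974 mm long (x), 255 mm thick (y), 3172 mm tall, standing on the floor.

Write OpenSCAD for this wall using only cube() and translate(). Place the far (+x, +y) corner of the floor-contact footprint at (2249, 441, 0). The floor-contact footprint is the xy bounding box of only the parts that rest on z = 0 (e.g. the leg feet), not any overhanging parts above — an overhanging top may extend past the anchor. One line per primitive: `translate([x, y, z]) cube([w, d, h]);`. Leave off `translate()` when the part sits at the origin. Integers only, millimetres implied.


translate([275, 186, 0]) cube([1974, 255, 3172]);


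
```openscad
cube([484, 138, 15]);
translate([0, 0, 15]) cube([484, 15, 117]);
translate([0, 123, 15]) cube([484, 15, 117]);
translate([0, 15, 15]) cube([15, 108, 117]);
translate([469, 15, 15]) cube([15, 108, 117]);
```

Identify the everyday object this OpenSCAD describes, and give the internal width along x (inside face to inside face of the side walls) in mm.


An open box. The internal width is 454 mm.

A 484×138 base slab with four walls standing on it — an open box. The base is 484 mm wide and the walls are 15 mm thick, so the internal width is 484 − 2 × 15 = 454 mm.


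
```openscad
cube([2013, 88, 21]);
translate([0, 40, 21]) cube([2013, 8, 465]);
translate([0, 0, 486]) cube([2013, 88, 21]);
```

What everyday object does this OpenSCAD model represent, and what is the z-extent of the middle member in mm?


An I-beam. The web height is 465 mm.

Two wide flanges with a thin centred web — an I-beam. Overall 507 mm minus two 21 mm flanges gives a web of 507 − 2·21 = 465 mm.


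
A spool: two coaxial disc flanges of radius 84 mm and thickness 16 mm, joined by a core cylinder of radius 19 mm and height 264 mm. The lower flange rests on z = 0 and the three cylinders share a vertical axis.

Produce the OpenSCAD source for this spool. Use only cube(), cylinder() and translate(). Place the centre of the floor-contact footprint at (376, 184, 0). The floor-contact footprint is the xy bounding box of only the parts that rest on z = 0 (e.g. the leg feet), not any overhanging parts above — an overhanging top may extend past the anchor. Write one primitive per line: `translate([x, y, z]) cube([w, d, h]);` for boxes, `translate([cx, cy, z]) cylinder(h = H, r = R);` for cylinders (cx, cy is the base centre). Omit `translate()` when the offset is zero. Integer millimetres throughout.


translate([376, 184, 0]) cylinder(h = 16, r = 84);
translate([376, 184, 16]) cylinder(h = 264, r = 19);
translate([376, 184, 280]) cylinder(h = 16, r = 84);


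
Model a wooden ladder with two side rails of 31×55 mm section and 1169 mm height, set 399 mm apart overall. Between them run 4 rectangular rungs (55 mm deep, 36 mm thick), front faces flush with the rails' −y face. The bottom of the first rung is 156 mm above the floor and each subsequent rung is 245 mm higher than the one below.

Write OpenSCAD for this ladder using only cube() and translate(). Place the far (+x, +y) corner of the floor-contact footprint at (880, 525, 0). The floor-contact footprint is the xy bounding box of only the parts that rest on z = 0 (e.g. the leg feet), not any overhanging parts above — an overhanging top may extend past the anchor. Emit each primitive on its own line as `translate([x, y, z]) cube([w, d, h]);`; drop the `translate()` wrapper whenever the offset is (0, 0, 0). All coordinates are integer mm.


translate([481, 470, 0]) cube([31, 55, 1169]);
translate([849, 470, 0]) cube([31, 55, 1169]);
translate([512, 470, 156]) cube([337, 55, 36]);
translate([512, 470, 401]) cube([337, 55, 36]);
translate([512, 470, 646]) cube([337, 55, 36]);
translate([512, 470, 891]) cube([337, 55, 36]);


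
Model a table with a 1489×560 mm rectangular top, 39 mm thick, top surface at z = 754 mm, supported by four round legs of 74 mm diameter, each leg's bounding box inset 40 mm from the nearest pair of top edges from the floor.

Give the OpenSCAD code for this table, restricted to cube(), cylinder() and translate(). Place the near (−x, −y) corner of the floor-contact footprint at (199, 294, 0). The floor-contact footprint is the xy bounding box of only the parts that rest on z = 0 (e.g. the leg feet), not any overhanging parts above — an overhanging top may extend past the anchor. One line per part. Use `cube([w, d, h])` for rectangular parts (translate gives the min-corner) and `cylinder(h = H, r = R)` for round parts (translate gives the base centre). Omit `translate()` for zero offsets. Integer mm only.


// leg_h = 754 - 39 = 715
translate([159, 254, 715]) cube([1489, 560, 39]);
translate([236, 331, 0]) cylinder(h = 715, r = 37);
translate([1571, 331, 0]) cylinder(h = 715, r = 37);
translate([236, 737, 0]) cylinder(h = 715, r = 37);
translate([1571, 737, 0]) cylinder(h = 715, r = 37);


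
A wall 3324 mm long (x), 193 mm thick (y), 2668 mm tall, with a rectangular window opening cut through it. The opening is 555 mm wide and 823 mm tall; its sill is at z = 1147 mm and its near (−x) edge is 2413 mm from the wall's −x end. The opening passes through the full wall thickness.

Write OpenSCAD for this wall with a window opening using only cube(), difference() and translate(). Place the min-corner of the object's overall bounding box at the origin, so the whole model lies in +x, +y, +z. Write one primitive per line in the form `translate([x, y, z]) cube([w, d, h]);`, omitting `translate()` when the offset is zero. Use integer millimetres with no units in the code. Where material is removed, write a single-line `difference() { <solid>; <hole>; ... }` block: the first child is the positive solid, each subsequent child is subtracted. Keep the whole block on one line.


difference() { cube([3324, 193, 2668]); translate([2413, 0, 1147]) cube([555, 193, 823]); }


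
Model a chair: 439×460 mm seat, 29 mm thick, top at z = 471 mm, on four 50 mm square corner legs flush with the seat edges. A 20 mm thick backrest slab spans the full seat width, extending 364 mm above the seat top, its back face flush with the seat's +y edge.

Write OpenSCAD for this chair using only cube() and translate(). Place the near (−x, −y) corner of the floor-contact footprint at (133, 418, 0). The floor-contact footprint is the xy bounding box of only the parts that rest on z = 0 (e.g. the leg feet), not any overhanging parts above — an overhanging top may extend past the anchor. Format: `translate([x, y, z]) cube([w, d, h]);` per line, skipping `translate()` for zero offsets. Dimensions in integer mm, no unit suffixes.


// leg_h = 471 - 29 = 442
translate([133, 418, 442]) cube([439, 460, 29]);
translate([133, 418, 0]) cube([50, 50, 442]);
translate([522, 418, 0]) cube([50, 50, 442]);
translate([133, 828, 0]) cube([50, 50, 442]);
translate([522, 828, 0]) cube([50, 50, 442]);
translate([133, 858, 471]) cube([439, 20, 364]);


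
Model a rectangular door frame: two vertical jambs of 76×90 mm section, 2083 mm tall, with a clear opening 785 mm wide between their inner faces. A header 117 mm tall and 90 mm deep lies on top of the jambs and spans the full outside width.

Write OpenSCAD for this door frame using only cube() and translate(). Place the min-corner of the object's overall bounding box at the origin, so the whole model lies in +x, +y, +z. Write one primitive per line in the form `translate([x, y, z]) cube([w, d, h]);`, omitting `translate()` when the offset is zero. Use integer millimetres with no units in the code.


cube([76, 90, 2083]);
translate([861, 0, 0]) cube([76, 90, 2083]);
translate([0, 0, 2083]) cube([937, 90, 117]);


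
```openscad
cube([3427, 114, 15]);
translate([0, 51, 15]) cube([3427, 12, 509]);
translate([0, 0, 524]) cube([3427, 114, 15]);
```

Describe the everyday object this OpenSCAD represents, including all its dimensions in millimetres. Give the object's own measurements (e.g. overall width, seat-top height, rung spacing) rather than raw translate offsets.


An I-beam lying along x, 3427 mm long. Overall section height 539 mm. Two flanges 114 mm wide (y) and 15 mm thick, one on the floor and one at the top; a web 12 mm thick runs between them, centred on the flange width.


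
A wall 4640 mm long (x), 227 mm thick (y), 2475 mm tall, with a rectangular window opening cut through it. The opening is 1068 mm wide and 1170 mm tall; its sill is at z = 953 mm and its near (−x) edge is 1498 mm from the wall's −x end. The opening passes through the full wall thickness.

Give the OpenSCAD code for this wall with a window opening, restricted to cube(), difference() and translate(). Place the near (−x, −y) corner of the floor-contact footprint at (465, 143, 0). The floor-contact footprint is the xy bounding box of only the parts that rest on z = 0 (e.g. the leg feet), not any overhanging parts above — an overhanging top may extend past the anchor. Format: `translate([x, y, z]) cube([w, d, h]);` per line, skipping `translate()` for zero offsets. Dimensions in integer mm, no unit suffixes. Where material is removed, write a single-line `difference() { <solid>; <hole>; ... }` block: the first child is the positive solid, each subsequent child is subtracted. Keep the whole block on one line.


difference() { translate([465, 143, 0]) cube([4640, 227, 2475]); translate([1963, 143, 953]) cube([1068, 227, 1170]); }


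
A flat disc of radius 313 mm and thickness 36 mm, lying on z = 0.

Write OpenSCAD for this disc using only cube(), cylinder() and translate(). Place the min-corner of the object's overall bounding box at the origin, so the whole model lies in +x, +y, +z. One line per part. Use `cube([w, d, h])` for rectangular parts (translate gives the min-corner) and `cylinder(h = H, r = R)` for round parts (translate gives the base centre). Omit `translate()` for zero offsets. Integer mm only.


translate([313, 313, 0]) cylinder(h = 36, r = 313);


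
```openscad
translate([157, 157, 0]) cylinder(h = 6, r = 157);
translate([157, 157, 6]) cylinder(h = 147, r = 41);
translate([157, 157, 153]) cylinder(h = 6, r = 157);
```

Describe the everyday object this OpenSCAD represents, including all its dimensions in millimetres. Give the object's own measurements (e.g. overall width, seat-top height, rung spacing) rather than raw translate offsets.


A spool: two coaxial disc flanges of radius 157 mm and thickness 6 mm, joined by a core cylinder of radius 41 mm and height 147 mm. The lower flange rests on z = 0 and the three cylinders share a vertical axis.


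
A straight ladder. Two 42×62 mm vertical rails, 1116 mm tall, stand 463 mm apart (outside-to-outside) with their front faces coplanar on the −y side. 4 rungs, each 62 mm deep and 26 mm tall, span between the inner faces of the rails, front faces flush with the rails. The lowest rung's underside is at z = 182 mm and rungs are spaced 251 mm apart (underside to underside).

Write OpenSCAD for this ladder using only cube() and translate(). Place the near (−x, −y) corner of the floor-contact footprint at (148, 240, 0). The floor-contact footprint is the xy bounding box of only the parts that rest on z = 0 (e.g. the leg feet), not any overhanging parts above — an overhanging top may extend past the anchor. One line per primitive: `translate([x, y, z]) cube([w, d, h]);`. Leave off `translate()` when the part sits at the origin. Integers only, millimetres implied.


translate([148, 240, 0]) cube([42, 62, 1116]);
translate([569, 240, 0]) cube([42, 62, 1116]);
translate([190, 240, 182]) cube([379, 62, 26]);
translate([190, 240, 433]) cube([379, 62, 26]);
translate([190, 240, 684]) cube([379, 62, 26]);
translate([190, 240, 935]) cube([379, 62, 26]);


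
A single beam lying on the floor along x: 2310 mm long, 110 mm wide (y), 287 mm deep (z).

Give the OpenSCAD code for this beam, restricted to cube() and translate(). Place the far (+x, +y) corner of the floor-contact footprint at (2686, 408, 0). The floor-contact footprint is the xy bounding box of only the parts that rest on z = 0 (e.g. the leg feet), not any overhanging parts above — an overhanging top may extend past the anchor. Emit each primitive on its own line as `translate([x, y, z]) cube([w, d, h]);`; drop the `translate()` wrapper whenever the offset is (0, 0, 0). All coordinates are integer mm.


translate([376, 298, 0]) cube([2310, 110, 287]);


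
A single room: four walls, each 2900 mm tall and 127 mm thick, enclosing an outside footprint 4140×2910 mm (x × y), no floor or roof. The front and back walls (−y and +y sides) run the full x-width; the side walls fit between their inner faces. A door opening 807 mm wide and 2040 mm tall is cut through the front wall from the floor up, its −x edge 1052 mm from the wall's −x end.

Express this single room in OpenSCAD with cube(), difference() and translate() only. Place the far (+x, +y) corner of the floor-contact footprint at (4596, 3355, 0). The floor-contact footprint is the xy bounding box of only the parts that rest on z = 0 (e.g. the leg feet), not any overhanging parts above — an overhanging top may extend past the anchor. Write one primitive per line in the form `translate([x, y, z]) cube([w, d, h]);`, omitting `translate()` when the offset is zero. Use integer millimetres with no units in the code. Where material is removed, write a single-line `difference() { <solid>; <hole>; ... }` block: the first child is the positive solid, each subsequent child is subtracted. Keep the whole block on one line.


difference() { translate([456, 445, 0]) cube([4140, 127, 2900]); translate([1508, 445, 0]) cube([807, 127, 2040]); }
translate([456, 3228, 0]) cube([4140, 127, 2900]);
translate([456, 572, 0]) cube([127, 2656, 2900]);
translate([4469, 572, 0]) cube([127, 2656, 2900]);


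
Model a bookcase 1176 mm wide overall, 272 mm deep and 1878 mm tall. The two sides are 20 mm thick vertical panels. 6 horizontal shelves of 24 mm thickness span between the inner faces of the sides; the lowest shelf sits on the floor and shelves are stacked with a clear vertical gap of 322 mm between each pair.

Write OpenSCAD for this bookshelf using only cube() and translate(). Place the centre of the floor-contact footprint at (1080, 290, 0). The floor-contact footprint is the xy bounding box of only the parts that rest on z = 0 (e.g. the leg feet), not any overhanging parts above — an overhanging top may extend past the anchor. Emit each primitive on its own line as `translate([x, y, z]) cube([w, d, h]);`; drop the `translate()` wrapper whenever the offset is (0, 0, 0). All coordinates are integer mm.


translate([492, 154, 0]) cube([20, 272, 1878]);
translate([1648, 154, 0]) cube([20, 272, 1878]);
translate([512, 154, 0]) cube([1136, 272, 24]);
translate([512, 154, 346]) cube([1136, 272, 24]);
translate([512, 154, 692]) cube([1136, 272, 24]);
translate([512, 154, 1038]) cube([1136, 272, 24]);
translate([512, 154, 1384]) cube([1136, 272, 24]);
translate([512, 154, 1730]) cube([1136, 272, 24]);


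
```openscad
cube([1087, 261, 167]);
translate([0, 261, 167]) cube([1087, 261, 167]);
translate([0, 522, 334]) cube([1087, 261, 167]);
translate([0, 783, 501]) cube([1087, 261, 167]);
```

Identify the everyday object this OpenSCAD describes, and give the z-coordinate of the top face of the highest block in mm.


A staircase. The total rise is 668 mm.

4 identical blocks, each offset up and back from the previous — a staircase. Each step is 167 mm tall and there are 4 of them, so the total rise is 4 × 167 = 668 mm.


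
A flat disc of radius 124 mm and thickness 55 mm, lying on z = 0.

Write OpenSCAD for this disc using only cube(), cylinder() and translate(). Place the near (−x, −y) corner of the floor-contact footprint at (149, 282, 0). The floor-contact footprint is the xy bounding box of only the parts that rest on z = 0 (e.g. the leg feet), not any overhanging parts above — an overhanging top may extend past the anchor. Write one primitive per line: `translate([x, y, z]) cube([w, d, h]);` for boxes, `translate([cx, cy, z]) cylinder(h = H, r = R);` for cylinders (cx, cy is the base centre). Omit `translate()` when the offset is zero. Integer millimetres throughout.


translate([273, 406, 0]) cylinder(h = 55, r = 124);


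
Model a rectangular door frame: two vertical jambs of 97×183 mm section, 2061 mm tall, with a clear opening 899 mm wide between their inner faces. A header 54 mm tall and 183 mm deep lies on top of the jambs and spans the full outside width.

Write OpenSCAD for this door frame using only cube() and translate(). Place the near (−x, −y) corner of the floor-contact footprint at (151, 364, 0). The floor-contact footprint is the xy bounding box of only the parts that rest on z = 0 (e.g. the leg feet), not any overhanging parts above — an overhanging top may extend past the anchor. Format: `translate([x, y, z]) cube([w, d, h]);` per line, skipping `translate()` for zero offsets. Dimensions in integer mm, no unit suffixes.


translate([151, 364, 0]) cube([97, 183, 2061]);
translate([1147, 364, 0]) cube([97, 183, 2061]);
translate([151, 364, 2061]) cube([1093, 183, 54]);


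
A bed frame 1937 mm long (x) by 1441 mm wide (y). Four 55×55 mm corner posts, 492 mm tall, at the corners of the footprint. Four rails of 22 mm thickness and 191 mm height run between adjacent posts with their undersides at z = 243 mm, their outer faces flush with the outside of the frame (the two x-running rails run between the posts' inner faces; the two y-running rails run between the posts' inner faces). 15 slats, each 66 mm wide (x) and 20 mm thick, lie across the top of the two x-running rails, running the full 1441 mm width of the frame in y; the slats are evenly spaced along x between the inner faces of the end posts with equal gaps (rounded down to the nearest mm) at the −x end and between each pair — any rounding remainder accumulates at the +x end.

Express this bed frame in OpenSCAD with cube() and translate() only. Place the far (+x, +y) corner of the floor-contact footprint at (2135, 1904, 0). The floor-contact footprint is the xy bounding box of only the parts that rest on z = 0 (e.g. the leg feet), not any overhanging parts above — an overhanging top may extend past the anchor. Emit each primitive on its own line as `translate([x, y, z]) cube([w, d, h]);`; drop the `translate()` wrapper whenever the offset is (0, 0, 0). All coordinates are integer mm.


translate([198, 463, 0]) cube([55, 55, 492]);
translate([198, 1849, 0]) cube([55, 55, 492]);
translate([2080, 463, 0]) cube([55, 55, 492]);
translate([2080, 1849, 0]) cube([55, 55, 492]);
translate([253, 463, 243]) cube([1827, 22, 191]);
translate([253, 1882, 243]) cube([1827, 22, 191]);
translate([198, 518, 243]) cube([22, 1331, 191]);
translate([2113, 518, 243]) cube([22, 1331, 191]);
translate([305, 463, 434]) cube([66, 1441, 20]);
translate([423, 463, 434]) cube([66, 1441, 20]);
translate([541, 463, 434]) cube([66, 1441, 20]);
translate([659, 463, 434]) cube([66, 1441, 20]);
translate([777, 463, 434]) cube([66, 1441, 20]);
translate([895, 463, 434]) cube([66, 1441, 20]);
translate([1013, 463, 434]) cube([66, 1441, 20]);
translate([1131, 463, 434]) cube([66, 1441, 20]);
translate([1249, 463, 434]) cube([66, 1441, 20]);
translate([1367, 463, 434]) cube([66, 1441, 20]);
translate([1485, 463, 434]) cube([66, 1441, 20]);
translate([1603, 463, 434]) cube([66, 1441, 20]);
translate([1721, 463, 434]) cube([66, 1441, 20]);
translate([1839, 463, 434]) cube([66, 1441, 20]);
translate([1957, 463, 434]) cube([66, 1441, 20]);


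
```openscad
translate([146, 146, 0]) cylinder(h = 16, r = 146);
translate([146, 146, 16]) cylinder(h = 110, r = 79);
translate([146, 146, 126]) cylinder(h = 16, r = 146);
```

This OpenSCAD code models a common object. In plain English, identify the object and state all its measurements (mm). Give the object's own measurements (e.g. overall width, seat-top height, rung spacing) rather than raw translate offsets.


A spool: two coaxial disc flanges of radius 146 mm and thickness 16 mm, joined by a core cylinder of radius 79 mm and height 110 mm. The lower flange rests on z = 0 and the three cylinders share a vertical axis.


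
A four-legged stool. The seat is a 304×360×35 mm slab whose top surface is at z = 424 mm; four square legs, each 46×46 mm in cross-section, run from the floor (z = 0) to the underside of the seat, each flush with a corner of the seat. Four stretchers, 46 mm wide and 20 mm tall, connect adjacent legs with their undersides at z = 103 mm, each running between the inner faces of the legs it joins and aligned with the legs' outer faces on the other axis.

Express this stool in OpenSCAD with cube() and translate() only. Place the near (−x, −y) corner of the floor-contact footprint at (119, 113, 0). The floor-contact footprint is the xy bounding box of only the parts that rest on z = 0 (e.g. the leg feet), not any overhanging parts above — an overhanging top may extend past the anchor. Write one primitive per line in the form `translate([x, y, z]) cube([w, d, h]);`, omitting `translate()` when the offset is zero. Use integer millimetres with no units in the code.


// leg_h = 424 - 35 = 389
// stretcher span = 304 - 2*46 = 212
translate([119, 113, 389]) cube([304, 360, 35]);
translate([119, 113, 0]) cube([46, 46, 389]);
translate([377, 113, 0]) cube([46, 46, 389]);
translate([119, 427, 0]) cube([46, 46, 389]);
translate([377, 427, 0]) cube([46, 46, 389]);
translate([165, 113, 103]) cube([212, 46, 20]);
translate([165, 427, 103]) cube([212, 46, 20]);
translate([119, 159, 103]) cube([46, 268, 20]);
translate([377, 159, 103]) cube([46, 268, 20]);


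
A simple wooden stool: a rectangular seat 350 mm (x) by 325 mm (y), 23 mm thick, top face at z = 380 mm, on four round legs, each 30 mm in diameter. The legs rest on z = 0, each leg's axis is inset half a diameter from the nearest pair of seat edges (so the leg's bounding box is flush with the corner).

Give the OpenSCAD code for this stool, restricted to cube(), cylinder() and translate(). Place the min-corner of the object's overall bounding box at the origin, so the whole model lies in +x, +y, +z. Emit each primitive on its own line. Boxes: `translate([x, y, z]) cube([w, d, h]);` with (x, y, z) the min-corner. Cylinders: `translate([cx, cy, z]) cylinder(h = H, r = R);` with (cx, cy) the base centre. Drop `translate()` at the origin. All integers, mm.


// leg_h = 380 - 23 = 357
translate([0, 0, 357]) cube([350, 325, 23]);
translate([15, 15, 0]) cylinder(h = 357, r = 15);
translate([335, 15, 0]) cylinder(h = 357, r = 15);
translate([15, 310, 0]) cylinder(h = 357, r = 15);
translate([335, 310, 0]) cylinder(h = 357, r = 15);


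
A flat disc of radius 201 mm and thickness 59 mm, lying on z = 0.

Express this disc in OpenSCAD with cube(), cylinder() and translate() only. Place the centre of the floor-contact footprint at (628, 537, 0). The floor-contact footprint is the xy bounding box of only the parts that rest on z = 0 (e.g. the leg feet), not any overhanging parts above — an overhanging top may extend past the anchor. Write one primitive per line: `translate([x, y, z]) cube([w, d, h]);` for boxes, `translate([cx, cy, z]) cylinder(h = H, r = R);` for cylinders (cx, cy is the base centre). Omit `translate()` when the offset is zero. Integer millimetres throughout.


translate([628, 537, 0]) cylinder(h = 59, r = 201);


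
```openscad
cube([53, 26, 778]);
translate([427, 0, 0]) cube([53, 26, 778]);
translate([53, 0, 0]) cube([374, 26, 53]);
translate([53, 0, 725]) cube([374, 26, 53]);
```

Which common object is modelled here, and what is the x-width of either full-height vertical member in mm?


A picture frame. The border width is 53 mm.

Four thin pieces enclosing a rectangular opening — a picture frame. The two full-height stiles are 778 mm tall; the top rail sits at z = 725 and is 53 mm tall, so the border above the opening is 778 − 725 = 53 mm, matching the stile x-width.


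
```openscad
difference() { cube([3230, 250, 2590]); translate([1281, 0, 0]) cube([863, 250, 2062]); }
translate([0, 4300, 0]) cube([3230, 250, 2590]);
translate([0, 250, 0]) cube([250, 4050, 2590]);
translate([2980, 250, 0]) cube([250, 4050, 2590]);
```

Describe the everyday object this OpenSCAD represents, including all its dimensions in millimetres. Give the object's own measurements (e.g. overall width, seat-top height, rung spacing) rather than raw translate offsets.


A single room: four walls, each 2590 mm tall and 250 mm thick, enclosing an outside footprint 3230×4550 mm (x × y), no floor or roof. The front and back walls (−y and +y sides) run the full x-width; the side walls fit between their inner faces. A door opening 863 mm wide and 2062 mm tall is cut through the front wall from the floor up, its −x edge 1281 mm from the wall's −x end.


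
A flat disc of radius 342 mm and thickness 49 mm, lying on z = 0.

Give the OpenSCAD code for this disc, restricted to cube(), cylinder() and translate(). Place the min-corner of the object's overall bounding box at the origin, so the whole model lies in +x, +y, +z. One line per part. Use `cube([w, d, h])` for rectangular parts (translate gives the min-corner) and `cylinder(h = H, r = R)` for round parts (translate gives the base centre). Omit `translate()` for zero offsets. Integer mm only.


translate([342, 342, 0]) cylinder(h = 49, r = 342);


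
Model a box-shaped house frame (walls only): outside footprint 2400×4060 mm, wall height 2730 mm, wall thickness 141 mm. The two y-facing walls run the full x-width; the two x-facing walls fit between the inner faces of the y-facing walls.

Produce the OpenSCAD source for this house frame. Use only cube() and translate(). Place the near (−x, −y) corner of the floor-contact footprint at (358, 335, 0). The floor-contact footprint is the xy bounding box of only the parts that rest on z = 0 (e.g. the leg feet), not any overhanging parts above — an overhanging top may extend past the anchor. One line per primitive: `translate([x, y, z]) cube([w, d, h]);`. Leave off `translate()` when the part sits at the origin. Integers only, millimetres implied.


translate([358, 335, 0]) cube([2400, 141, 2730]);
translate([358, 4254, 0]) cube([2400, 141, 2730]);
translate([358, 476, 0]) cube([141, 3778, 2730]);
translate([2617, 476, 0]) cube([141, 3778, 2730]);


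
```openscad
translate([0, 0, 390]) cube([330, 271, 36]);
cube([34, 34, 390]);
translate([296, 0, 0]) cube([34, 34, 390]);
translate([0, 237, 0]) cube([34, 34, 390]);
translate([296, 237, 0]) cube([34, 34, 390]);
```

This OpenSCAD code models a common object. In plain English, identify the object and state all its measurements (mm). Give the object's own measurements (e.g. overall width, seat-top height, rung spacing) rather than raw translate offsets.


A four-legged stool. The seat is a 330×271×36 mm slab whose top surface is at z = 426 mm; four square legs, each 34×34 mm in cross-section, run from the floor (z = 0) to the underside of the seat, each flush with a corner of the seat.


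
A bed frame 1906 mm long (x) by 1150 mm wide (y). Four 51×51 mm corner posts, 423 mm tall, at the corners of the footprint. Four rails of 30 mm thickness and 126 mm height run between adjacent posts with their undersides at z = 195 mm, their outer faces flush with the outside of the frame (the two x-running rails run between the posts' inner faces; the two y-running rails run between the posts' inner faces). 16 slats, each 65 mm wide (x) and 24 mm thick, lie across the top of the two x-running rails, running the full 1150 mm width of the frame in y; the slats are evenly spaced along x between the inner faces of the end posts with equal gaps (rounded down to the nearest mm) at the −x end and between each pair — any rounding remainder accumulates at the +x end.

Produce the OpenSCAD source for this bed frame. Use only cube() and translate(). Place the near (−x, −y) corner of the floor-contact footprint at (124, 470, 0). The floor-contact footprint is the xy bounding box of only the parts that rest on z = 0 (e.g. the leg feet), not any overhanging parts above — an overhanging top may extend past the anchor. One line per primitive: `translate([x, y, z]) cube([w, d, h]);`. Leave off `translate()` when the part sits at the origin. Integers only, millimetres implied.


// slat z = rail_z + rail_h = 195 + 126 = 321
// slat gap = ⌊(1804 − 16·65) / 17⌋ = 44
translate([124, 470, 0]) cube([51, 51, 423]);
translate([124, 1569, 0]) cube([51, 51, 423]);
translate([1979, 470, 0]) cube([51, 51, 423]);
translate([1979, 1569, 0]) cube([51, 51, 423]);
translate([175, 470, 195]) cube([1804, 30, 126]);
translate([175, 1590, 195]) cube([1804, 30, 126]);
translate([124, 521, 195]) cube([30, 1048, 126]);
translate([2000, 521, 195]) cube([30, 1048, 126]);
translate([219, 470, 321]) cube([65, 1150, 24]);
translate([328, 470, 321]) cube([65, 1150, 24]);
translate([437, 470, 321]) cube([65, 1150, 24]);
translate([546, 470, 321]) cube([65, 1150, 24]);
translate([655, 470, 321]) cube([65, 1150, 24]);
translate([764, 470, 321]) cube([65, 1150, 24]);
translate([873, 470, 321]) cube([65, 1150, 24]);
translate([982, 470, 321]) cube([65, 1150, 24]);
translate([1091, 470, 321]) cube([65, 1150, 24]);
translate([1200, 470, 321]) cube([65, 1150, 24]);
translate([1309, 470, 321]) cube([65, 1150, 24]);
translate([1418, 470, 321]) cube([65, 1150, 24]);
translate([1527, 470, 321]) cube([65, 1150, 24]);
translate([1636, 470, 321]) cube([65, 1150, 24]);
translate([1745, 470, 321]) cube([65, 1150, 24]);
translate([1854, 470, 321]) cube([65, 1150, 24]);


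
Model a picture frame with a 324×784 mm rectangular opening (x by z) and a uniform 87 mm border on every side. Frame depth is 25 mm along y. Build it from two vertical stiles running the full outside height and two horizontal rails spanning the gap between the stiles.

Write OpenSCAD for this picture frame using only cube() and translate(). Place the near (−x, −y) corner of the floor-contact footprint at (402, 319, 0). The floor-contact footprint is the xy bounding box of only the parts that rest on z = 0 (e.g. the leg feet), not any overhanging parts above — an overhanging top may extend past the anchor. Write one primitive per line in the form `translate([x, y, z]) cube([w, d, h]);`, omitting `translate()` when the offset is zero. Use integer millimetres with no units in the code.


translate([402, 319, 0]) cube([87, 25, 958]);
translate([813, 319, 0]) cube([87, 25, 958]);
translate([489, 319, 0]) cube([324, 25, 87]);
translate([489, 319, 871]) cube([324, 25, 87]);


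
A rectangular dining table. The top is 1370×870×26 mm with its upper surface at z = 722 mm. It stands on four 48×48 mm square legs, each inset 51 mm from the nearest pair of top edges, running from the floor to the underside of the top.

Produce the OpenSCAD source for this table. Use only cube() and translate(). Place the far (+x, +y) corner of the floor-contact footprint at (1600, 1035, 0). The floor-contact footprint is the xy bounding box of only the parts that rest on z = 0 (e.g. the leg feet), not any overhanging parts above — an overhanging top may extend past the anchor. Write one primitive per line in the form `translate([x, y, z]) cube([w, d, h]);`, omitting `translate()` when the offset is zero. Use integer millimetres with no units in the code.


// leg_h = 722 - 26 = 696
translate([281, 216, 696]) cube([1370, 870, 26]);
translate([332, 267, 0]) cube([48, 48, 696]);
translate([1552, 267, 0]) cube([48, 48, 696]);
translate([332, 987, 0]) cube([48, 48, 696]);
translate([1552, 987, 0]) cube([48, 48, 696]);


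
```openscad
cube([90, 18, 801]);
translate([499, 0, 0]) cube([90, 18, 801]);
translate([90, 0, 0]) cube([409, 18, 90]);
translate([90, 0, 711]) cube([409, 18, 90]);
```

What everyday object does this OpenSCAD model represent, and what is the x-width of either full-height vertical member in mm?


A picture frame. The border width is 90 mm.

Four thin pieces enclosing a rectangular opening — a picture frame. The two full-height stiles are 801 mm tall; the top rail sits at z = 711 and is 90 mm tall, so the border above the opening is 801 − 711 = 90 mm, matching the stile x-width.


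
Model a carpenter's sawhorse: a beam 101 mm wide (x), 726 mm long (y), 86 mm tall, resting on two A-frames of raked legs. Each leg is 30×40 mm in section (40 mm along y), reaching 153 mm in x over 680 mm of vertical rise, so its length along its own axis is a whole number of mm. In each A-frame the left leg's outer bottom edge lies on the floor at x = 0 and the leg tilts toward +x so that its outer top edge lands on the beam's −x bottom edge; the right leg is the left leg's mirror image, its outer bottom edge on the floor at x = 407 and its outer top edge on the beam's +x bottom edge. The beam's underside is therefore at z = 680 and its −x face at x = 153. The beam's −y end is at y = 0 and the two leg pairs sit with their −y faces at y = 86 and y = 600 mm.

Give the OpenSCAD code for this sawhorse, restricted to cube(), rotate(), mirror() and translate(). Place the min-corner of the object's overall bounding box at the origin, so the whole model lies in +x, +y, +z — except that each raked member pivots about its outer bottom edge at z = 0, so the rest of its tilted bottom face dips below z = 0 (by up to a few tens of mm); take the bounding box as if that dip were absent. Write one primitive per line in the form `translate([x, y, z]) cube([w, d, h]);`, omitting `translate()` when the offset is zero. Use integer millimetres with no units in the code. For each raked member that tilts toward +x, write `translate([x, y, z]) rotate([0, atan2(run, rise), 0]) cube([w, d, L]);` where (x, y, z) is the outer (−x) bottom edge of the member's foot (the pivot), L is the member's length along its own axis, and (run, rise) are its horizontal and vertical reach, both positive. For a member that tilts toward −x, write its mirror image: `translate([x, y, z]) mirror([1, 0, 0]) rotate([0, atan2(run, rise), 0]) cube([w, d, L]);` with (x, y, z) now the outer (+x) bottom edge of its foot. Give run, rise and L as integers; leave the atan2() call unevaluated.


translate([153, 0, 680]) cube([101, 726, 86]);
translate([0, 86, 0]) rotate([0, atan2(153, 680), 0]) cube([30, 40, 697]);
translate([407, 86, 0]) mirror([1, 0, 0]) rotate([0, atan2(153, 680), 0]) cube([30, 40, 697]);
translate([0, 600, 0]) rotate([0, atan2(153, 680), 0]) cube([30, 40, 697]);
translate([407, 600, 0]) mirror([1, 0, 0]) rotate([0, atan2(153, 680), 0]) cube([30, 40, 697]);


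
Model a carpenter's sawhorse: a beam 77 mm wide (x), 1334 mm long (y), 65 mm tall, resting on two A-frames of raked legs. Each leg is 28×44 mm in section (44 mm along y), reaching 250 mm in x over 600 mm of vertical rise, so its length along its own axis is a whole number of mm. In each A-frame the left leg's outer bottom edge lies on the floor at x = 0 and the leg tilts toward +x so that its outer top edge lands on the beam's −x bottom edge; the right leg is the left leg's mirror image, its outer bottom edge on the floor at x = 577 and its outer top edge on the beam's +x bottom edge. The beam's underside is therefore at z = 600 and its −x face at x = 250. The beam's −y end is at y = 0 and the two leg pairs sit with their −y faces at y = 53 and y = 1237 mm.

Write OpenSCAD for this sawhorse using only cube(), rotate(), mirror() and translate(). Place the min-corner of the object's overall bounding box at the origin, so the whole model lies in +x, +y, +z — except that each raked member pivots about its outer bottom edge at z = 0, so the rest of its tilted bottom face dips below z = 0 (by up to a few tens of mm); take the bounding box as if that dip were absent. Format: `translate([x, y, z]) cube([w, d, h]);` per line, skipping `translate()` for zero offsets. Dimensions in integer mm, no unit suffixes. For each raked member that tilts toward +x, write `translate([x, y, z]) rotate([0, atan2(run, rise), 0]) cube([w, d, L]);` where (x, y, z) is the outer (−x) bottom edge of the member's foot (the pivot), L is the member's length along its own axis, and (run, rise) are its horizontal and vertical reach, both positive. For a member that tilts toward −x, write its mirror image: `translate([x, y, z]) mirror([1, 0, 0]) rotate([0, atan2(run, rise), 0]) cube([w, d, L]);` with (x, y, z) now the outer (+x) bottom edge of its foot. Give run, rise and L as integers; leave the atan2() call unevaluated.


// leg length = √(250² + 600²) = 650
// right-leg outer foot x = 2·250 + 77 = 577
// beam min-corner = (250, 0, 600)
translate([250, 0, 600]) cube([77, 1334, 65]);
translate([0, 53, 0]) rotate([0, atan2(250, 600), 0]) cube([28, 44, 650]);
translate([577, 53, 0]) mirror([1, 0, 0]) rotate([0, atan2(250, 600), 0]) cube([28, 44, 650]);
translate([0, 1237, 0]) rotate([0, atan2(250, 600), 0]) cube([28, 44, 650]);
translate([577, 1237, 0]) mirror([1, 0, 0]) rotate([0, atan2(250, 600), 0]) cube([28, 44, 650]);


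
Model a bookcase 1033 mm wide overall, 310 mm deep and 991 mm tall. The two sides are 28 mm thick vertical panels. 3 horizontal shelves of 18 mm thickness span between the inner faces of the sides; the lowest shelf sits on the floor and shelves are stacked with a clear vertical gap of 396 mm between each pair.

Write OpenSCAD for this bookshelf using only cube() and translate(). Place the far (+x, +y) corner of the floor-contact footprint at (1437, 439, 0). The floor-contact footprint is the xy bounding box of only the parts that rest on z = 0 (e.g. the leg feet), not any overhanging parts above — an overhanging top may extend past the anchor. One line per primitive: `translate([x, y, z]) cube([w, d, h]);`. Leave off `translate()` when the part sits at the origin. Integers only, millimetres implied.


translate([404, 129, 0]) cube([28, 310, 991]);
translate([1409, 129, 0]) cube([28, 310, 991]);
translate([432, 129, 0]) cube([977, 310, 18]);
translate([432, 129, 414]) cube([977, 310, 18]);
translate([432, 129, 828]) cube([977, 310, 18]);


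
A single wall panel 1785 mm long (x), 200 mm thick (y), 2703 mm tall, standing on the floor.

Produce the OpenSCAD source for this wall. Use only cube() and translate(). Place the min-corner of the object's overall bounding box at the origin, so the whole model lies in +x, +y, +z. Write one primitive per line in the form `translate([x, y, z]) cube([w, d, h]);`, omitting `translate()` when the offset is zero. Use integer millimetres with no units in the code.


cube([1785, 200, 2703]);


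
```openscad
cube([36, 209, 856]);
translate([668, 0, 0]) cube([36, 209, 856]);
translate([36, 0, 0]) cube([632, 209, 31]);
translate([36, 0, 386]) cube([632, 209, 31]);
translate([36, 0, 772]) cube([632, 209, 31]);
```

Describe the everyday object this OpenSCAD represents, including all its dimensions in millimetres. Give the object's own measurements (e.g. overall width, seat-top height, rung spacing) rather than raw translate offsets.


An open bookshelf. Two side panels, each 36 mm thick, 209 mm deep and 856 mm tall, stand 704 mm apart (outside-to-outside). Between them sit 3 shelves, each 31 mm thick and 209 mm deep, spanning the full gap between the sides. The bottom shelf rests on the floor (its underside at z = 0) and the clear gap between one shelf's top and the next shelf's underside is 355 mm.


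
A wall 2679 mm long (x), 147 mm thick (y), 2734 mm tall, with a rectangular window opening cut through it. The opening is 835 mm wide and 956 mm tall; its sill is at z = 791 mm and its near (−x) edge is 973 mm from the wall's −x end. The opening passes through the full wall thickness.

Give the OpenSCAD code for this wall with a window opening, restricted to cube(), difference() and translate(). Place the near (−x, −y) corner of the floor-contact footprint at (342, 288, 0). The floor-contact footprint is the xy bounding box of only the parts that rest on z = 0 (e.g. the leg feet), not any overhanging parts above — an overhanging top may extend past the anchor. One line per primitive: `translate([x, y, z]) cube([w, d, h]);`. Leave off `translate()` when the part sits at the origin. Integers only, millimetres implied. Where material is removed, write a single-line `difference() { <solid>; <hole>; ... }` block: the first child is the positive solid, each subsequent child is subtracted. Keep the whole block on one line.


difference() { translate([342, 288, 0]) cube([2679, 147, 2734]); translate([1315, 288, 791]) cube([835, 147, 956]); }
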